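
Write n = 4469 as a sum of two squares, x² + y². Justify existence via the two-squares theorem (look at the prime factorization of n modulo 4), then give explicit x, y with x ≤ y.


Step 1: Factor n = 4469 = 41 · 109.
Step 2: Check the mod-4 condition on each prime factor: 41 ≡ 1 (mod 4), exponent 1; 109 ≡ 1 (mod 4), exponent 1.
All primes ≡ 3 (mod 4) appear to even exponent (or don't appear), so by the two-squares theorem n IS expressible as a sum of two squares.
Step 3: Build a representation. Here n = 41 · 109 is a product of primes ≡ 1 (mod 4). Each prime p ≡ 1 (mod 4) is itself a sum of two squares; find a² by testing p − a² for a perfect square:
  41: 41 − 1² = 40, 41 − 2² = 37, 41 − 3² = 32, 41 − 4² = 25 = 5² ⇒ 41 = 4² + 5².
  109: 109 − 1² = 108, 109 − 2² = 105, 109 − 3² = 100 = 10² ⇒ 109 = 3² + 10².
  Combine using the Brahmagupta–Fibonacci identity (a² + b²)(c² + d²) = (ac − bd)² + (ad + bc)² = (ac + bd)² + (ad − bc)²:
  41 · 109 = 4469: from (4² + 5²)(3² + 10²), take (4·3 − 5·10, 4·10 + 5·3) = (12 − 50, 40 + 15) = (-38, 55); dropping signs (only squares matter) gives (38, 55); check 38² + 55² = 1444 + 3025 = 4469 ✓.
Step 4: Order so x ≤ y and verify: 38² + 55² = 1444 + 3025 = 4469 = n. ✓

n = 4469 = 38² + 55² (one valid representation with x ≤ y).


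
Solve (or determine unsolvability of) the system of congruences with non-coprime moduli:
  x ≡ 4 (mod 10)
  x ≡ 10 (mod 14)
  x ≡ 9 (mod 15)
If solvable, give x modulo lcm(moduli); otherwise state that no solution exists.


Moduli 10, 14, 15 are not pairwise coprime, so CRT works modulo lcm(m_i) when all pairwise compatibility conditions hold.
Pairwise compatibility: gcd(m_i, m_j) must divide a_i - a_j for every pair.
Merge one congruence at a time:
  Start: x ≡ 4 (mod 10).
  Combine with x ≡ 10 (mod 14): gcd(10, 14) = 2; 10 - 4 = 6, which IS divisible by 2, so compatible.
    Write x = 4 + 10·t and substitute into x ≡ 10 (mod 14): 10·t ≡ 10 − 4 = 6 (mod 14).
    Divide the congruence (and modulus) by g = 2: 5·t ≡ 3 (mod 7).
    The inverse of 5 mod 7 is 3 (since 5·3 = 15 = 2·7 + 1), so t ≡ 3·3 = 9 ≡ 2 (mod 7).
    Then x = 4 + 10·2 = 24, valid modulo lcm(10, 14) = 70: x ≡ 24 (mod 70).
  Combine with x ≡ 9 (mod 15): gcd(70, 15) = 5; 9 - 24 = -15, which IS divisible by 5, so compatible.
    Write x = 24 + 70·t and substitute into x ≡ 9 (mod 15): 70·t ≡ 9 − 24 = -15 (mod 15).
    Divide the congruence (and modulus) by g = 5: 14·t ≡ -3 (mod 3).
    Reduce coefficients mod 3: 2·t ≡ 0 (mod 3).
    The inverse of 2 mod 3 is 2 (since 2·2 = 4 = 1·3 + 1), so t ≡ 2·0 = 0 ≡ 0 (mod 3).
    Then x = 24 + 70·0 = 24, valid modulo lcm(70, 15) = 210: x ≡ 24 (mod 210).
Verify: 24 mod 10 = 4, 24 mod 14 = 10, 24 mod 15 = 9.

x ≡ 24 (mod 210).


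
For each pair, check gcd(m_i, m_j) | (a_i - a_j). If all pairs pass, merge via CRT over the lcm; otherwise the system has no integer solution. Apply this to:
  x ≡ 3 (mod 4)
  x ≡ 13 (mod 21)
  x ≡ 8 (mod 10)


Moduli 4, 21, 10 are not pairwise coprime, so CRT works modulo lcm(m_i) when all pairwise compatibility conditions hold.
Pairwise compatibility: gcd(m_i, m_j) must divide a_i - a_j for every pair.
Merge one congruence at a time:
  Start: x ≡ 3 (mod 4).
  Combine with x ≡ 13 (mod 21): gcd(4, 21) = 1; 13 - 3 = 10, which IS divisible by 1, so compatible.
    Write x = 3 + 4·t and substitute into x ≡ 13 (mod 21): 4·t ≡ 13 − 3 = 10 (mod 21).
    The inverse of 4 mod 21 is 16 (since 4·16 = 64 = 3·21 + 1), so t ≡ 16·10 = 160 ≡ 13 (mod 21).
    Then x = 3 + 4·13 = 55, valid modulo lcm(4, 21) = 84: x ≡ 55 (mod 84).
  Combine with x ≡ 8 (mod 10): gcd(84, 10) = 2, and 8 - 55 = -47 is NOT divisible by 2.
    ⇒ system is inconsistent (no integer solution).

No solution (the system is inconsistent).


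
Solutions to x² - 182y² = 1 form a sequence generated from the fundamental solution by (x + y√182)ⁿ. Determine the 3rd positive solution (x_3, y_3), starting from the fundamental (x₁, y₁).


Step 1: Find the fundamental solution (x₁, y₁) of x² - 182y² = 1.
  Expand √182 as a continued fraction. a₀ = ⌊√182⌋ = 13; iterate m_{k+1} = d_k·a_k − m_k, d_{k+1} = (182 − m_{k+1}²)/d_k, a_{k+1} = ⌊(a₀ + m_{k+1})/d_{k+1}⌋ (starting m₀ = 0, d₀ = 1), with convergents p_k = a_k·p_{k-1} + p_{k-2}, q_k = a_k·q_{k-1} + q_{k-2} (p₋₁ = 1, q₋₁ = 0):
  k = 0: a₀ = 13; p₀/q₀ = 13/1; p₀² − 182·q₀² = 169 − 182 = -13.
  k = 1: m = 13, d = 13, a = ⌊(13 + 13)/13⌋ = 2; p/q = (2·13 + 1)/(2·1 + 0) = 27/2; p² − 182·q² = 729 − 728 = 1.
  The first convergent with p² − 182·q² = 1 gives the fundamental solution (x₁, y₁) = (27, 2).
Step 2: Apply the recurrence (x_{n+1}, y_{n+1}) = (x₁x_n + 182y₁y_n, x₁y_n + y₁x_n) repeatedly.
  From (x_1, y_1) = (27, 2): x_2 = 27·27 + 182·2·2 = 1457; y_2 = 27·2 + 2·27 = 108.
  From (x_2, y_2) = (1457, 108): x_3 = 27·1457 + 182·2·108 = 78651; y_3 = 27·108 + 2·1457 = 5830.
Step 3: Verify x_3² - 182·y_3² = 6185979801 - 6185979800 = 1 (should be 1). ✓

(x_1, y_1) = (27, 2); (x_3, y_3) = (78651, 5830).


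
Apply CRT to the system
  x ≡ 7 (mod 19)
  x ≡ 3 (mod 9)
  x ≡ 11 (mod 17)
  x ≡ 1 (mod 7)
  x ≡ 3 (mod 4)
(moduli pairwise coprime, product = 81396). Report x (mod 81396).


Product of moduli M = 19 · 9 · 17 · 7 · 4 = 81396.
Merge one congruence at a time:
  Start: x ≡ 7 (mod 19).
  Combine with x ≡ 3 (mod 9); new modulus lcm = 171.
    Write x = 7 + 19·t and substitute into x ≡ 3 (mod 9): 19·t ≡ 3 − 7 = -4 (mod 9).
    Reduce coefficients mod 9: 1·t ≡ 5 (mod 9).
    So t ≡ 5 (mod 9).
    Then x = 7 + 19·5 = 102, valid modulo lcm(19, 9) = 171: x ≡ 102 (mod 171).
  Combine with x ≡ 11 (mod 17); new modulus lcm = 2907.
    Write x = 102 + 171·t and substitute into x ≡ 11 (mod 17): 171·t ≡ 11 − 102 = -91 (mod 17).
    Reduce coefficients mod 17: 1·t ≡ 11 (mod 17).
    So t ≡ 11 (mod 17).
    Then x = 102 + 171·11 = 1983, valid modulo lcm(171, 17) = 2907: x ≡ 1983 (mod 2907).
  Combine with x ≡ 1 (mod 7); new modulus lcm = 20349.
    Write x = 1983 + 2907·t and substitute into x ≡ 1 (mod 7): 2907·t ≡ 1 − 1983 = -1982 (mod 7).
    Reduce coefficients mod 7: 2·t ≡ 6 (mod 7).
    The inverse of 2 mod 7 is 4 (since 2·4 = 8 = 1·7 + 1), so t ≡ 4·6 = 24 ≡ 3 (mod 7).
    Then x = 1983 + 2907·3 = 10704, valid modulo lcm(2907, 7) = 20349: x ≡ 10704 (mod 20349).
  Combine with x ≡ 3 (mod 4); new modulus lcm = 81396.
    Write x = 10704 + 20349·t and substitute into x ≡ 3 (mod 4): 20349·t ≡ 3 − 10704 = -10701 (mod 4).
    Reduce coefficients mod 4: 1·t ≡ 3 (mod 4).
    So t ≡ 3 (mod 4).
    Then x = 10704 + 20349·3 = 71751, valid modulo lcm(20349, 4) = 81396: x ≡ 71751 (mod 81396).
Verify against each original: 71751 mod 19 = 7, 71751 mod 9 = 3, 71751 mod 17 = 11, 71751 mod 7 = 1, 71751 mod 4 = 3.

x ≡ 71751 (mod 81396).


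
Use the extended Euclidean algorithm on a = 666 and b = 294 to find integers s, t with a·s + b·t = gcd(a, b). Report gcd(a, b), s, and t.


Euclidean algorithm on (666, 294) — divide until remainder is 0:
  666 = 2 · 294 + 78
  294 = 3 · 78 + 60
  78 = 1 · 60 + 18
  60 = 3 · 18 + 6
  18 = 3 · 6 + 0
gcd(666, 294) = 6.
Track Bezout coefficients alongside the remainders: start with r₀ = 666 = a·1 + b·0 (s = 1, t = 0) and r₁ = 294 = a·0 + b·1 (s = 0, t = 1); each new remainder r_{k+1} = r_{k-1} − q_k·r_k inherits s_{k+1} = s_{k-1} − q_k·s_k, t_{k+1} = t_{k-1} − q_k·t_k, so r_k = a·s_k + b·t_k at every step:
  q = 2: r = 78, s = 1 − 2·0 = 1, t = 0 − 2·1 = -2  (check: 666·1 + 294·(-2) = 78)
  q = 3: r = 60, s = 0 − 3·1 = -3, t = 1 − 3·(-2) = 7  (check: 666·(-3) + 294·7 = 60)
  q = 1: r = 18, s = 1 − 1·(-3) = 4, t = -2 − 1·7 = -9  (check: 666·4 + 294·(-9) = 18)
  q = 3: r = 6, s = -3 − 3·4 = -15, t = 7 − 3·(-9) = 34  (check: 666·(-15) + 294·34 = 6)
The row with r = 6 (the gcd) gives the Bezout coefficients s = -15, t = 34.
Result: 666 · (-15) + 294 · (34) = 6.

gcd(666, 294) = 6; s = -15, t = 34 (check: 666·(-15) + 294·34 = 6).


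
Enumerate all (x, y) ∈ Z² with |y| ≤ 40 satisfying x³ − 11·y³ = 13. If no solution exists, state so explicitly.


The equation is x³ - 11y³ = 13. For fixed y, x³ = 11·y³ + 13, so a solution requires the RHS to be a perfect cube.
Strategy: iterate y from -40 to 40, compute RHS = 11·y³ + 13, and check whether it is a (positive or negative) perfect cube.
Check small values of y:
  y = 0: RHS = 13 is not a perfect cube.
  y = 1: RHS = 24 is not a perfect cube.
  y = -1: RHS = 2 is not a perfect cube.
  y = 2: RHS = 101 is not a perfect cube.
  y = -2: RHS = -75 is not a perfect cube.
  y = 3: RHS = 310 is not a perfect cube.
  y = -3: RHS = -284 is not a perfect cube.
Continuing the search up to |y| = 40 finds no solutions either.
No (x, y) in the scanned range satisfies the equation.

No integer solutions with |y| ≤ 40.


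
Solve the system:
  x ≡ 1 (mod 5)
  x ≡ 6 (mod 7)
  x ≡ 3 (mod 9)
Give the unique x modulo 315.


Moduli 5, 7, 9 are pairwise coprime; by CRT there is a unique solution modulo M = 5 · 7 · 9 = 315.
Solve pairwise, accumulating the modulus:
  Start with x ≡ 1 (mod 5).
  Combine with x ≡ 6 (mod 7): since gcd(5, 7) = 1, we get a unique residue mod 35.
    Write x = 1 + 5·t and substitute into x ≡ 6 (mod 7): 5·t ≡ 6 − 1 = 5 (mod 7).
    The inverse of 5 mod 7 is 3 (since 5·3 = 15 = 2·7 + 1), so t ≡ 3·5 = 15 ≡ 1 (mod 7).
    Then x = 1 + 5·1 = 6, valid modulo lcm(5, 7) = 35: x ≡ 6 (mod 35).
  Combine with x ≡ 3 (mod 9): since gcd(35, 9) = 1, we get a unique residue mod 315.
    Write x = 6 + 35·t and substitute into x ≡ 3 (mod 9): 35·t ≡ 3 − 6 = -3 (mod 9).
    Reduce coefficients mod 9: 8·t ≡ 6 (mod 9).
    The inverse of 8 mod 9 is 8 (since 8·8 = 64 = 7·9 + 1), so t ≡ 8·6 = 48 ≡ 3 (mod 9).
    Then x = 6 + 35·3 = 111, valid modulo lcm(35, 9) = 315: x ≡ 111 (mod 315).
Verify: 111 mod 5 = 1 ✓, 111 mod 7 = 6 ✓, 111 mod 9 = 3 ✓.

x ≡ 111 (mod 315).


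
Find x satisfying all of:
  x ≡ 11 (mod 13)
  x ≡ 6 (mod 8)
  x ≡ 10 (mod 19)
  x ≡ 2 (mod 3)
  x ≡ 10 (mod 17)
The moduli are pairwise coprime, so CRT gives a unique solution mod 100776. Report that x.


Product of moduli M = 13 · 8 · 19 · 3 · 17 = 100776.
Merge one congruence at a time:
  Start: x ≡ 11 (mod 13).
  Combine with x ≡ 6 (mod 8); new modulus lcm = 104.
    Write x = 11 + 13·t and substitute into x ≡ 6 (mod 8): 13·t ≡ 6 − 11 = -5 (mod 8).
    Reduce coefficients mod 8: 5·t ≡ 3 (mod 8).
    The inverse of 5 mod 8 is 5 (since 5·5 = 25 = 3·8 + 1), so t ≡ 5·3 = 15 ≡ 7 (mod 8).
    Then x = 11 + 13·7 = 102, valid modulo lcm(13, 8) = 104: x ≡ 102 (mod 104).
  Combine with x ≡ 10 (mod 19); new modulus lcm = 1976.
    Write x = 102 + 104·t and substitute into x ≡ 10 (mod 19): 104·t ≡ 10 − 102 = -92 (mod 19).
    Reduce coefficients mod 19: 9·t ≡ 3 (mod 19).
    The inverse of 9 mod 19 is 17 (since 9·17 = 153 = 8·19 + 1), so t ≡ 17·3 = 51 ≡ 13 (mod 19).
    Then x = 102 + 104·13 = 1454, valid modulo lcm(104, 19) = 1976: x ≡ 1454 (mod 1976).
  Combine with x ≡ 2 (mod 3); new modulus lcm = 5928.
    Write x = 1454 + 1976·t and substitute into x ≡ 2 (mod 3): 1976·t ≡ 2 − 1454 = -1452 (mod 3).
    Reduce coefficients mod 3: 2·t ≡ 0 (mod 3).
    The inverse of 2 mod 3 is 2 (since 2·2 = 4 = 1·3 + 1), so t ≡ 2·0 = 0 ≡ 0 (mod 3).
    Then x = 1454 + 1976·0 = 1454, valid modulo lcm(1976, 3) = 5928: x ≡ 1454 (mod 5928).
  Combine with x ≡ 10 (mod 17); new modulus lcm = 100776.
    Write x = 1454 + 5928·t and substitute into x ≡ 10 (mod 17): 5928·t ≡ 10 − 1454 = -1444 (mod 17).
    Reduce coefficients mod 17: 12·t ≡ 1 (mod 17).
    The inverse of 12 mod 17 is 10 (since 12·10 = 120 = 7·17 + 1), so t ≡ 10·1 = 10 ≡ 10 (mod 17).
    Then x = 1454 + 5928·10 = 60734, valid modulo lcm(5928, 17) = 100776: x ≡ 60734 (mod 100776).
Verify against each original: 60734 mod 13 = 11, 60734 mod 8 = 6, 60734 mod 19 = 10, 60734 mod 3 = 2, 60734 mod 17 = 10.

x ≡ 60734 (mod 100776).


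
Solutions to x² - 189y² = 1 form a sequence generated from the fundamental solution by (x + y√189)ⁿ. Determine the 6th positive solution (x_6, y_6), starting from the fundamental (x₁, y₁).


Step 1: Find the fundamental solution (x₁, y₁) of x² - 189y² = 1.
  Expand √189 as a continued fraction. a₀ = ⌊√189⌋ = 13; iterate m_{k+1} = d_k·a_k − m_k, d_{k+1} = (189 − m_{k+1}²)/d_k, a_{k+1} = ⌊(a₀ + m_{k+1})/d_{k+1}⌋ (starting m₀ = 0, d₀ = 1), with convergents p_k = a_k·p_{k-1} + p_{k-2}, q_k = a_k·q_{k-1} + q_{k-2} (p₋₁ = 1, q₋₁ = 0):
  k = 0: a₀ = 13; p₀/q₀ = 13/1; p₀² − 189·q₀² = 169 − 189 = -20.
  k = 1: m = 13, d = 20, a = ⌊(13 + 13)/20⌋ = 1; p/q = (1·13 + 1)/(1·1 + 0) = 14/1; p² − 189·q² = 196 − 189 = 7.
  k = 2: m = 7, d = 7, a = ⌊(13 + 7)/7⌋ = 2; p/q = (2·14 + 13)/(2·1 + 1) = 41/3; p² − 189·q² = 1681 − 1701 = -20.
  k = 3: m = 7, d = 20, a = ⌊(13 + 7)/20⌋ = 1; p/q = (1·41 + 14)/(1·3 + 1) = 55/4; p² − 189·q² = 3025 − 3024 = 1.
  The first convergent with p² − 189·q² = 1 gives the fundamental solution (x₁, y₁) = (55, 4).
Step 2: Apply the recurrence (x_{n+1}, y_{n+1}) = (x₁x_n + 189y₁y_n, x₁y_n + y₁x_n) repeatedly.
  From (x_1, y_1) = (55, 4): x_2 = 55·55 + 189·4·4 = 6049; y_2 = 55·4 + 4·55 = 440.
  From (x_2, y_2) = (6049, 440): x_3 = 55·6049 + 189·4·440 = 665335; y_3 = 55·440 + 4·6049 = 48396.
  From (x_3, y_3) = (665335, 48396): x_4 = 55·665335 + 189·4·48396 = 73180801; y_4 = 55·48396 + 4·665335 = 5323120.
  From (x_4, y_4) = (73180801, 5323120): x_5 = 55·73180801 + 189·4·5323120 = 8049222775; y_5 = 55·5323120 + 4·73180801 = 585494804.
  From (x_5, y_5) = (8049222775, 585494804): x_6 = 55·8049222775 + 189·4·585494804 = 885341324449; y_6 = 55·585494804 + 4·8049222775 = 64399105320.
Step 3: Verify x_6² - 189·y_6² = 783829260777109485153601 - 783829260777109485153600 = 1 (should be 1). ✓

(x_1, y_1) = (55, 4); (x_6, y_6) = (885341324449, 64399105320).


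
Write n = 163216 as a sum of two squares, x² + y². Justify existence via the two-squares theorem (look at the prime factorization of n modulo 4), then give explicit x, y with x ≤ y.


Step 1: Factor n = 163216 = 2^4 · 101^2.
Step 2: Check the mod-4 condition on each prime factor: 2 = 2 (special); 101 ≡ 1 (mod 4), exponent 2.
All primes ≡ 3 (mod 4) appear to even exponent (or don't appear), so by the two-squares theorem n IS expressible as a sum of two squares.
Step 3: Build a representation. Group n = k² · m with k = 4 and m = 101 · 101 = 10201 (a product of primes ≡ 1 (mod 4)); a representation of m scales to one of n via (k·x)² + (k·y)² = k²(x² + y²). Each prime p ≡ 1 (mod 4) is itself a sum of two squares; find a² by testing p − a² for a perfect square:
  101: 101 − 1² = 100 = 10² ⇒ 101 = 1² + 10².
  Combine using the Brahmagupta–Fibonacci identity (a² + b²)(c² + d²) = (ac − bd)² + (ad + bc)² = (ac + bd)² + (ad − bc)²:
  101 · 101 = 10201: from (1² + 10²)(1² + 10²), take (1·1 − 10·10, 1·10 + 10·1) = (1 − 100, 10 + 10) = (-99, 20); dropping signs (only squares matter) gives (99, 20); check 99² + 20² = 9801 + 400 = 10201 ✓.
  Scale by k = 4: (4·99, 4·20) = (396, 80).
Step 4: Order so x ≤ y and verify: 80² + 396² = 6400 + 156816 = 163216 = n. ✓

n = 163216 = 80² + 396² (one valid representation with x ≤ y).


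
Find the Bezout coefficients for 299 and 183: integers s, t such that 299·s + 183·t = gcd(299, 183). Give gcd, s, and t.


Euclidean algorithm on (299, 183) — divide until remainder is 0:
  299 = 1 · 183 + 116
  183 = 1 · 116 + 67
  116 = 1 · 67 + 49
  67 = 1 · 49 + 18
  49 = 2 · 18 + 13
  18 = 1 · 13 + 5
  13 = 2 · 5 + 3
  5 = 1 · 3 + 2
  3 = 1 · 2 + 1
  2 = 2 · 1 + 0
gcd(299, 183) = 1.
Track Bezout coefficients alongside the remainders: start with r₀ = 299 = a·1 + b·0 (s = 1, t = 0) and r₁ = 183 = a·0 + b·1 (s = 0, t = 1); each new remainder r_{k+1} = r_{k-1} − q_k·r_k inherits s_{k+1} = s_{k-1} − q_k·s_k, t_{k+1} = t_{k-1} − q_k·t_k, so r_k = a·s_k + b·t_k at every step:
  q = 1: r = 116, s = 1 − 1·0 = 1, t = 0 − 1·1 = -1  (check: 299·1 + 183·(-1) = 116)
  q = 1: r = 67, s = 0 − 1·1 = -1, t = 1 − 1·(-1) = 2  (check: 299·(-1) + 183·2 = 67)
  q = 1: r = 49, s = 1 − 1·(-1) = 2, t = -1 − 1·2 = -3  (check: 299·2 + 183·(-3) = 49)
  q = 1: r = 18, s = -1 − 1·2 = -3, t = 2 − 1·(-3) = 5  (check: 299·(-3) + 183·5 = 18)
  q = 2: r = 13, s = 2 − 2·(-3) = 8, t = -3 − 2·5 = -13  (check: 299·8 + 183·(-13) = 13)
  q = 1: r = 5, s = -3 − 1·8 = -11, t = 5 − 1·(-13) = 18  (check: 299·(-11) + 183·18 = 5)
  q = 2: r = 3, s = 8 − 2·(-11) = 30, t = -13 − 2·18 = -49  (check: 299·30 + 183·(-49) = 3)
  q = 1: r = 2, s = -11 − 1·30 = -41, t = 18 − 1·(-49) = 67  (check: 299·(-41) + 183·67 = 2)
  q = 1: r = 1, s = 30 − 1·(-41) = 71, t = -49 − 1·67 = -116  (check: 299·71 + 183·(-116) = 1)
The row with r = 1 (the gcd) gives the Bezout coefficients s = 71, t = -116.
Result: 299 · (71) + 183 · (-116) = 1.

gcd(299, 183) = 1; s = 71, t = -116 (check: 299·71 + 183·(-116) = 1).


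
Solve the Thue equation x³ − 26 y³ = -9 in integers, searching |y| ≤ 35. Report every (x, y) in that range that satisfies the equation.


The equation is x³ - 26y³ = -9. For fixed y, x³ = 26·y³ − 9, so a solution requires the RHS to be a perfect cube.
Strategy: iterate y from -35 to 35, compute RHS = 26·y³ − 9, and check whether it is a (positive or negative) perfect cube.
Check small values of y:
  y = 0: RHS = -9 is not a perfect cube.
  y = 1: RHS = 17 is not a perfect cube.
  y = -1: RHS = -35 is not a perfect cube.
  y = 2: RHS = 199 is not a perfect cube.
  y = -2: RHS = -217 is not a perfect cube.
  y = 3: RHS = 693 is not a perfect cube.
  y = -3: RHS = -711 is not a perfect cube.
Continuing the search up to |y| = 35 finds no solutions either.
No (x, y) in the scanned range satisfies the equation.

No integer solutions with |y| ≤ 35.


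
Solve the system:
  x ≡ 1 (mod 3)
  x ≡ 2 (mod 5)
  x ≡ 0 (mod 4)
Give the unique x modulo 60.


Moduli 3, 5, 4 are pairwise coprime; by CRT there is a unique solution modulo M = 3 · 5 · 4 = 60.
Solve pairwise, accumulating the modulus:
  Start with x ≡ 1 (mod 3).
  Combine with x ≡ 2 (mod 5): since gcd(3, 5) = 1, we get a unique residue mod 15.
    Write x = 1 + 3·t and substitute into x ≡ 2 (mod 5): 3·t ≡ 2 − 1 = 1 (mod 5).
    The inverse of 3 mod 5 is 2 (since 3·2 = 6 = 1·5 + 1), so t ≡ 2·1 = 2 ≡ 2 (mod 5).
    Then x = 1 + 3·2 = 7, valid modulo lcm(3, 5) = 15: x ≡ 7 (mod 15).
  Combine with x ≡ 0 (mod 4): since gcd(15, 4) = 1, we get a unique residue mod 60.
    Write x = 7 + 15·t and substitute into x ≡ 0 (mod 4): 15·t ≡ 0 − 7 = -7 (mod 4).
    Reduce coefficients mod 4: 3·t ≡ 1 (mod 4).
    The inverse of 3 mod 4 is 3 (since 3·3 = 9 = 2·4 + 1), so t ≡ 3·1 = 3 ≡ 3 (mod 4).
    Then x = 7 + 15·3 = 52, valid modulo lcm(15, 4) = 60: x ≡ 52 (mod 60).
Verify: 52 mod 3 = 1 ✓, 52 mod 5 = 2 ✓, 52 mod 4 = 0 ✓.

x ≡ 52 (mod 60).


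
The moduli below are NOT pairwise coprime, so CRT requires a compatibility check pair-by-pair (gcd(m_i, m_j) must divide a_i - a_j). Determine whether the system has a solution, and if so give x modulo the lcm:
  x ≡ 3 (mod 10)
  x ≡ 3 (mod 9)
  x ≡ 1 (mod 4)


Moduli 10, 9, 4 are not pairwise coprime, so CRT works modulo lcm(m_i) when all pairwise compatibility conditions hold.
Pairwise compatibility: gcd(m_i, m_j) must divide a_i - a_j for every pair.
Merge one congruence at a time:
  Start: x ≡ 3 (mod 10).
  Combine with x ≡ 3 (mod 9): gcd(10, 9) = 1; 3 - 3 = 0, which IS divisible by 1, so compatible.
    Write x = 3 + 10·t and substitute into x ≡ 3 (mod 9): 10·t ≡ 3 − 3 = 0 (mod 9).
    Reduce coefficients mod 9: 1·t ≡ 0 (mod 9).
    So t ≡ 0 (mod 9).
    Then x = 3 + 10·0 = 3, valid modulo lcm(10, 9) = 90: x ≡ 3 (mod 90).
  Combine with x ≡ 1 (mod 4): gcd(90, 4) = 2; 1 - 3 = -2, which IS divisible by 2, so compatible.
    Write x = 3 + 90·t and substitute into x ≡ 1 (mod 4): 90·t ≡ 1 − 3 = -2 (mod 4).
    Divide the congruence (and modulus) by g = 2: 45·t ≡ -1 (mod 2).
    Reduce coefficients mod 2: 1·t ≡ 1 (mod 2).
    So t ≡ 1 (mod 2).
    Then x = 3 + 90·1 = 93, valid modulo lcm(90, 4) = 180: x ≡ 93 (mod 180).
Verify: 93 mod 10 = 3, 93 mod 9 = 3, 93 mod 4 = 1.

x ≡ 93 (mod 180).


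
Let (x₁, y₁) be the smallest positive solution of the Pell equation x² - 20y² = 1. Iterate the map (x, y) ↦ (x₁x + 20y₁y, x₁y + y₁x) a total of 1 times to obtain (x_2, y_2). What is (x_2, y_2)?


Step 1: Find the fundamental solution (x₁, y₁) of x² - 20y² = 1.
  Expand √20 as a continued fraction. a₀ = ⌊√20⌋ = 4; iterate m_{k+1} = d_k·a_k − m_k, d_{k+1} = (20 − m_{k+1}²)/d_k, a_{k+1} = ⌊(a₀ + m_{k+1})/d_{k+1}⌋ (starting m₀ = 0, d₀ = 1), with convergents p_k = a_k·p_{k-1} + p_{k-2}, q_k = a_k·q_{k-1} + q_{k-2} (p₋₁ = 1, q₋₁ = 0):
  k = 0: a₀ = 4; p₀/q₀ = 4/1; p₀² − 20·q₀² = 16 − 20 = -4.
  k = 1: m = 4, d = 4, a = ⌊(4 + 4)/4⌋ = 2; p/q = (2·4 + 1)/(2·1 + 0) = 9/2; p² − 20·q² = 81 − 80 = 1.
  The first convergent with p² − 20·q² = 1 gives the fundamental solution (x₁, y₁) = (9, 2).
Step 2: Apply the recurrence (x_{n+1}, y_{n+1}) = (x₁x_n + 20y₁y_n, x₁y_n + y₁x_n) repeatedly.
  From (x_1, y_1) = (9, 2): x_2 = 9·9 + 20·2·2 = 161; y_2 = 9·2 + 2·9 = 36.
Step 3: Verify x_2² - 20·y_2² = 25921 - 25920 = 1 (should be 1). ✓

(x_1, y_1) = (9, 2); (x_2, y_2) = (161, 36).


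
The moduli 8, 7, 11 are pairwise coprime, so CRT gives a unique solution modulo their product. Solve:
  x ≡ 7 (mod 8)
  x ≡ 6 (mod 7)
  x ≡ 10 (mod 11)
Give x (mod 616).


Moduli 8, 7, 11 are pairwise coprime; by CRT there is a unique solution modulo M = 8 · 7 · 11 = 616.
Solve pairwise, accumulating the modulus:
  Start with x ≡ 7 (mod 8).
  Combine with x ≡ 6 (mod 7): since gcd(8, 7) = 1, we get a unique residue mod 56.
    Write x = 7 + 8·t and substitute into x ≡ 6 (mod 7): 8·t ≡ 6 − 7 = -1 (mod 7).
    Reduce coefficients mod 7: 1·t ≡ 6 (mod 7).
    So t ≡ 6 (mod 7).
    Then x = 7 + 8·6 = 55, valid modulo lcm(8, 7) = 56: x ≡ 55 (mod 56).
  Combine with x ≡ 10 (mod 11): since gcd(56, 11) = 1, we get a unique residue mod 616.
    Write x = 55 + 56·t and substitute into x ≡ 10 (mod 11): 56·t ≡ 10 − 55 = -45 (mod 11).
    Reduce coefficients mod 11: 1·t ≡ 10 (mod 11).
    So t ≡ 10 (mod 11).
    Then x = 55 + 56·10 = 615, valid modulo lcm(56, 11) = 616: x ≡ 615 (mod 616).
Verify: 615 mod 8 = 7 ✓, 615 mod 7 = 6 ✓, 615 mod 11 = 10 ✓.

x ≡ 615 (mod 616).


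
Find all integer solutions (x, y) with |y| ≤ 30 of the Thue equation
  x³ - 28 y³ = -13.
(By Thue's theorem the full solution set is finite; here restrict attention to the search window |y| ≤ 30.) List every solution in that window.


The equation is x³ - 28y³ = -13. For fixed y, x³ = 28·y³ − 13, so a solution requires the RHS to be a perfect cube.
Strategy: iterate y from -30 to 30, compute RHS = 28·y³ − 13, and check whether it is a (positive or negative) perfect cube.
Check small values of y:
  y = 0: RHS = -13 is not a perfect cube.
  y = 1: RHS = 15 is not a perfect cube.
  y = -1: RHS = -41 is not a perfect cube.
  y = 2: RHS = 211 is not a perfect cube.
  y = -2: RHS = -237 is not a perfect cube.
  y = 3: RHS = 743 is not a perfect cube.
  y = -3: RHS = -769 is not a perfect cube.
Continuing the search up to |y| = 30 finds no solutions either.
No (x, y) in the scanned range satisfies the equation.

No integer solutions with |y| ≤ 30.


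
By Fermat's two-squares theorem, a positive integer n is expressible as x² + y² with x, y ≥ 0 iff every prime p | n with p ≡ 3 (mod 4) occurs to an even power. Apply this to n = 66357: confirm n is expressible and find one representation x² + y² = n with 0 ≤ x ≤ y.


Step 1: Factor n = 66357 = 3^2 · 73 · 101.
Step 2: Check the mod-4 condition on each prime factor: 3 ≡ 3 (mod 4), exponent 2 (must be even); 73 ≡ 1 (mod 4), exponent 1; 101 ≡ 1 (mod 4), exponent 1.
All primes ≡ 3 (mod 4) appear to even exponent (or don't appear), so by the two-squares theorem n IS expressible as a sum of two squares.
Step 3: Build a representation. Group n = k² · m with k = 3 and m = 73 · 101 = 7373 (a product of primes ≡ 1 (mod 4)); a representation of m scales to one of n via (k·x)² + (k·y)² = k²(x² + y²). Each prime p ≡ 1 (mod 4) is itself a sum of two squares; find a² by testing p − a² for a perfect square:
  73: 73 − 1² = 72, 73 − 2² = 69, 73 − 3² = 64 = 8² ⇒ 73 = 3² + 8².
  101: 101 − 1² = 100 = 10² ⇒ 101 = 1² + 10².
  Combine using the Brahmagupta–Fibonacci identity (a² + b²)(c² + d²) = (ac − bd)² + (ad + bc)² = (ac + bd)² + (ad − bc)²:
  73 · 101 = 7373: from (3² + 8²)(1² + 10²), take (3·1 − 8·10, 3·10 + 8·1) = (3 − 80, 30 + 8) = (-77, 38); dropping signs (only squares matter) gives (77, 38); check 77² + 38² = 5929 + 1444 = 7373 ✓.
  Scale by k = 3: (3·77, 3·38) = (231, 114).
Step 4: Order so x ≤ y and verify: 114² + 231² = 12996 + 53361 = 66357 = n. ✓

n = 66357 = 114² + 231² (one valid representation with x ≤ y).


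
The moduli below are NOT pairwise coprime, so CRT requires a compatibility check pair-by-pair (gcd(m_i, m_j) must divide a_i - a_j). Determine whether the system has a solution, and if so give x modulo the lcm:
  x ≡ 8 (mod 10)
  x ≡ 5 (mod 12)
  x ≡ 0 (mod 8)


Moduli 10, 12, 8 are not pairwise coprime, so CRT works modulo lcm(m_i) when all pairwise compatibility conditions hold.
Pairwise compatibility: gcd(m_i, m_j) must divide a_i - a_j for every pair.
Merge one congruence at a time:
  Start: x ≡ 8 (mod 10).
  Combine with x ≡ 5 (mod 12): gcd(10, 12) = 2, and 5 - 8 = -3 is NOT divisible by 2.
    ⇒ system is inconsistent (no integer solution).

No solution (the system is inconsistent).


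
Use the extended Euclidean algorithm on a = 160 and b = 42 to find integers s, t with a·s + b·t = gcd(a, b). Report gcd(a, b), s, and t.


Euclidean algorithm on (160, 42) — divide until remainder is 0:
  160 = 3 · 42 + 34
  42 = 1 · 34 + 8
  34 = 4 · 8 + 2
  8 = 4 · 2 + 0
gcd(160, 42) = 2.
Track Bezout coefficients alongside the remainders: start with r₀ = 160 = a·1 + b·0 (s = 1, t = 0) and r₁ = 42 = a·0 + b·1 (s = 0, t = 1); each new remainder r_{k+1} = r_{k-1} − q_k·r_k inherits s_{k+1} = s_{k-1} − q_k·s_k, t_{k+1} = t_{k-1} − q_k·t_k, so r_k = a·s_k + b·t_k at every step:
  q = 3: r = 34, s = 1 − 3·0 = 1, t = 0 − 3·1 = -3  (check: 160·1 + 42·(-3) = 34)
  q = 1: r = 8, s = 0 − 1·1 = -1, t = 1 − 1·(-3) = 4  (check: 160·(-1) + 42·4 = 8)
  q = 4: r = 2, s = 1 − 4·(-1) = 5, t = -3 − 4·4 = -19  (check: 160·5 + 42·(-19) = 2)
The row with r = 2 (the gcd) gives the Bezout coefficients s = 5, t = -19.
Result: 160 · (5) + 42 · (-19) = 2.

gcd(160, 42) = 2; s = 5, t = -19 (check: 160·5 + 42·(-19) = 2).


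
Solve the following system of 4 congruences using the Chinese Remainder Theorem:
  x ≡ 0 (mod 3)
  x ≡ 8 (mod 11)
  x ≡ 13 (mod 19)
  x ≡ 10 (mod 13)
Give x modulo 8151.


Product of moduli M = 3 · 11 · 19 · 13 = 8151.
Merge one congruence at a time:
  Start: x ≡ 0 (mod 3).
  Combine with x ≡ 8 (mod 11); new modulus lcm = 33.
    Write x = 0 + 3·t and substitute into x ≡ 8 (mod 11): 3·t ≡ 8 − 0 = 8 (mod 11).
    The inverse of 3 mod 11 is 4 (since 3·4 = 12 = 1·11 + 1), so t ≡ 4·8 = 32 ≡ 10 (mod 11).
    Then x = 0 + 3·10 = 30, valid modulo lcm(3, 11) = 33: x ≡ 30 (mod 33).
  Combine with x ≡ 13 (mod 19); new modulus lcm = 627.
    Write x = 30 + 33·t and substitute into x ≡ 13 (mod 19): 33·t ≡ 13 − 30 = -17 (mod 19).
    Reduce coefficients mod 19: 14·t ≡ 2 (mod 19).
    The inverse of 14 mod 19 is 15 (since 14·15 = 210 = 11·19 + 1), so t ≡ 15·2 = 30 ≡ 11 (mod 19).
    Then x = 30 + 33·11 = 393, valid modulo lcm(33, 19) = 627: x ≡ 393 (mod 627).
  Combine with x ≡ 10 (mod 13); new modulus lcm = 8151.
    Write x = 393 + 627·t and substitute into x ≡ 10 (mod 13): 627·t ≡ 10 − 393 = -383 (mod 13).
    Reduce coefficients mod 13: 3·t ≡ 7 (mod 13).
    The inverse of 3 mod 13 is 9 (since 3·9 = 27 = 2·13 + 1), so t ≡ 9·7 = 63 ≡ 11 (mod 13).
    Then x = 393 + 627·11 = 7290, valid modulo lcm(627, 13) = 8151: x ≡ 7290 (mod 8151).
Verify against each original: 7290 mod 3 = 0, 7290 mod 11 = 8, 7290 mod 19 = 13, 7290 mod 13 = 10.

x ≡ 7290 (mod 8151).


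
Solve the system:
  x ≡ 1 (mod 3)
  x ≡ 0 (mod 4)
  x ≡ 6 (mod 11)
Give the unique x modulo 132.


Moduli 3, 4, 11 are pairwise coprime; by CRT there is a unique solution modulo M = 3 · 4 · 11 = 132.
Solve pairwise, accumulating the modulus:
  Start with x ≡ 1 (mod 3).
  Combine with x ≡ 0 (mod 4): since gcd(3, 4) = 1, we get a unique residue mod 12.
    Write x = 1 + 3·t and substitute into x ≡ 0 (mod 4): 3·t ≡ 0 − 1 = -1 (mod 4).
    Reduce coefficients mod 4: 3·t ≡ 3 (mod 4).
    The inverse of 3 mod 4 is 3 (since 3·3 = 9 = 2·4 + 1), so t ≡ 3·3 = 9 ≡ 1 (mod 4).
    Then x = 1 + 3·1 = 4, valid modulo lcm(3, 4) = 12: x ≡ 4 (mod 12).
  Combine with x ≡ 6 (mod 11): since gcd(12, 11) = 1, we get a unique residue mod 132.
    Write x = 4 + 12·t and substitute into x ≡ 6 (mod 11): 12·t ≡ 6 − 4 = 2 (mod 11).
    Reduce coefficients mod 11: 1·t ≡ 2 (mod 11).
    So t ≡ 2 (mod 11).
    Then x = 4 + 12·2 = 28, valid modulo lcm(12, 11) = 132: x ≡ 28 (mod 132).
Verify: 28 mod 3 = 1 ✓, 28 mod 4 = 0 ✓, 28 mod 11 = 6 ✓.

x ≡ 28 (mod 132).


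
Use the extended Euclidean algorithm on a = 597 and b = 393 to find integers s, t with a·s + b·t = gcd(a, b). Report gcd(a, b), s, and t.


Euclidean algorithm on (597, 393) — divide until remainder is 0:
  597 = 1 · 393 + 204
  393 = 1 · 204 + 189
  204 = 1 · 189 + 15
  189 = 12 · 15 + 9
  15 = 1 · 9 + 6
  9 = 1 · 6 + 3
  6 = 2 · 3 + 0
gcd(597, 393) = 3.
Track Bezout coefficients alongside the remainders: start with r₀ = 597 = a·1 + b·0 (s = 1, t = 0) and r₁ = 393 = a·0 + b·1 (s = 0, t = 1); each new remainder r_{k+1} = r_{k-1} − q_k·r_k inherits s_{k+1} = s_{k-1} − q_k·s_k, t_{k+1} = t_{k-1} − q_k·t_k, so r_k = a·s_k + b·t_k at every step:
  q = 1: r = 204, s = 1 − 1·0 = 1, t = 0 − 1·1 = -1  (check: 597·1 + 393·(-1) = 204)
  q = 1: r = 189, s = 0 − 1·1 = -1, t = 1 − 1·(-1) = 2  (check: 597·(-1) + 393·2 = 189)
  q = 1: r = 15, s = 1 − 1·(-1) = 2, t = -1 − 1·2 = -3  (check: 597·2 + 393·(-3) = 15)
  q = 12: r = 9, s = -1 − 12·2 = -25, t = 2 − 12·(-3) = 38  (check: 597·(-25) + 393·38 = 9)
  q = 1: r = 6, s = 2 − 1·(-25) = 27, t = -3 − 1·38 = -41  (check: 597·27 + 393·(-41) = 6)
  q = 1: r = 3, s = -25 − 1·27 = -52, t = 38 − 1·(-41) = 79  (check: 597·(-52) + 393·79 = 3)
The row with r = 3 (the gcd) gives the Bezout coefficients s = -52, t = 79.
Result: 597 · (-52) + 393 · (79) = 3.

gcd(597, 393) = 3; s = -52, t = 79 (check: 597·(-52) + 393·79 = 3).


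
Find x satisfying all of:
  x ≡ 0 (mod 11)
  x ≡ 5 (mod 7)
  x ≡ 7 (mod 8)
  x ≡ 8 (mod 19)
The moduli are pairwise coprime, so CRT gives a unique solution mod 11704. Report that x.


Product of moduli M = 11 · 7 · 8 · 19 = 11704.
Merge one congruence at a time:
  Start: x ≡ 0 (mod 11).
  Combine with x ≡ 5 (mod 7); new modulus lcm = 77.
    Write x = 0 + 11·t and substitute into x ≡ 5 (mod 7): 11·t ≡ 5 − 0 = 5 (mod 7).
    Reduce coefficients mod 7: 4·t ≡ 5 (mod 7).
    The inverse of 4 mod 7 is 2 (since 4·2 = 8 = 1·7 + 1), so t ≡ 2·5 = 10 ≡ 3 (mod 7).
    Then x = 0 + 11·3 = 33, valid modulo lcm(11, 7) = 77: x ≡ 33 (mod 77).
  Combine with x ≡ 7 (mod 8); new modulus lcm = 616.
    Write x = 33 + 77·t and substitute into x ≡ 7 (mod 8): 77·t ≡ 7 − 33 = -26 (mod 8).
    Reduce coefficients mod 8: 5·t ≡ 6 (mod 8).
    The inverse of 5 mod 8 is 5 (since 5·5 = 25 = 3·8 + 1), so t ≡ 5·6 = 30 ≡ 6 (mod 8).
    Then x = 33 + 77·6 = 495, valid modulo lcm(77, 8) = 616: x ≡ 495 (mod 616).
  Combine with x ≡ 8 (mod 19); new modulus lcm = 11704.
    Write x = 495 + 616·t and substitute into x ≡ 8 (mod 19): 616·t ≡ 8 − 495 = -487 (mod 19).
    Reduce coefficients mod 19: 8·t ≡ 7 (mod 19).
    The inverse of 8 mod 19 is 12 (since 8·12 = 96 = 5·19 + 1), so t ≡ 12·7 = 84 ≡ 8 (mod 19).
    Then x = 495 + 616·8 = 5423, valid modulo lcm(616, 19) = 11704: x ≡ 5423 (mod 11704).
Verify against each original: 5423 mod 11 = 0, 5423 mod 7 = 5, 5423 mod 8 = 7, 5423 mod 19 = 8.

x ≡ 5423 (mod 11704).


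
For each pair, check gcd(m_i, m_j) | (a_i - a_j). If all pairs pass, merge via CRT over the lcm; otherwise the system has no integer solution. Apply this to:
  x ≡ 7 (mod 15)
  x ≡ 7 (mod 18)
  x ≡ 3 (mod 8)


Moduli 15, 18, 8 are not pairwise coprime, so CRT works modulo lcm(m_i) when all pairwise compatibility conditions hold.
Pairwise compatibility: gcd(m_i, m_j) must divide a_i - a_j for every pair.
Merge one congruence at a time:
  Start: x ≡ 7 (mod 15).
  Combine with x ≡ 7 (mod 18): gcd(15, 18) = 3; 7 - 7 = 0, which IS divisible by 3, so compatible.
    Write x = 7 + 15·t and substitute into x ≡ 7 (mod 18): 15·t ≡ 7 − 7 = 0 (mod 18).
    Divide the congruence (and modulus) by g = 3: 5·t ≡ 0 (mod 6).
    The inverse of 5 mod 6 is 5 (since 5·5 = 25 = 4·6 + 1), so t ≡ 5·0 = 0 ≡ 0 (mod 6).
    Then x = 7 + 15·0 = 7, valid modulo lcm(15, 18) = 90: x ≡ 7 (mod 90).
  Combine with x ≡ 3 (mod 8): gcd(90, 8) = 2; 3 - 7 = -4, which IS divisible by 2, so compatible.
    Write x = 7 + 90·t and substitute into x ≡ 3 (mod 8): 90·t ≡ 3 − 7 = -4 (mod 8).
    Divide the congruence (and modulus) by g = 2: 45·t ≡ -2 (mod 4).
    Reduce coefficients mod 4: 1·t ≡ 2 (mod 4).
    So t ≡ 2 (mod 4).
    Then x = 7 + 90·2 = 187, valid modulo lcm(90, 8) = 360: x ≡ 187 (mod 360).
Verify: 187 mod 15 = 7, 187 mod 18 = 7, 187 mod 8 = 3.

x ≡ 187 (mod 360).


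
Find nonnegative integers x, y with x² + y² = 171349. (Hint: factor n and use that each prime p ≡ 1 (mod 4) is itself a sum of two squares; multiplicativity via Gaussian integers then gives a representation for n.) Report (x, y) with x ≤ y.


Step 1: Factor n = 171349 = 53^2 · 61.
Step 2: Check the mod-4 condition on each prime factor: 53 ≡ 1 (mod 4), exponent 2; 61 ≡ 1 (mod 4), exponent 1.
All primes ≡ 3 (mod 4) appear to even exponent (or don't appear), so by the two-squares theorem n IS expressible as a sum of two squares.
Step 3: Build a representation. Here n = 53 · 53 · 61 is a product of primes ≡ 1 (mod 4). Each prime p ≡ 1 (mod 4) is itself a sum of two squares; find a² by testing p − a² for a perfect square:
  53: 53 − 1² = 52, 53 − 2² = 49 = 7² ⇒ 53 = 2² + 7².
  61: 61 − 1² = 60, 61 − 2² = 57, 61 − 3² = 52, 61 − 4² = 45, 61 − 5² = 36 = 6² ⇒ 61 = 5² + 6².
  Combine using the Brahmagupta–Fibonacci identity (a² + b²)(c² + d²) = (ac − bd)² + (ad + bc)² = (ac + bd)² + (ad − bc)²:
  53 · 53 = 2809: from (2² + 7²)(2² + 7²), take (2·2 − 7·7, 2·7 + 7·2) = (4 − 49, 14 + 14) = (-45, 28); dropping signs (only squares matter) gives (45, 28); check 45² + 28² = 2025 + 784 = 2809 ✓.
  2809 · 61 = 171349: from (45² + 28²)(5² + 6²), take (45·5 − 28·6, 45·6 + 28·5) = (225 − 168, 270 + 140) = (57, 410); check 57² + 410² = 3249 + 168100 = 171349 ✓.
Step 4: Order so x ≤ y and verify: 57² + 410² = 3249 + 168100 = 171349 = n. ✓

n = 171349 = 57² + 410² (one valid representation with x ≤ y).


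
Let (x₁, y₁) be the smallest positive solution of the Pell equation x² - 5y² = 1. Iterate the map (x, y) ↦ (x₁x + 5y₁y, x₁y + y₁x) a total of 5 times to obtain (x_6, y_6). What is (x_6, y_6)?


Step 1: Find the fundamental solution (x₁, y₁) of x² - 5y² = 1.
  Expand √5 as a continued fraction. a₀ = ⌊√5⌋ = 2; iterate m_{k+1} = d_k·a_k − m_k, d_{k+1} = (5 − m_{k+1}²)/d_k, a_{k+1} = ⌊(a₀ + m_{k+1})/d_{k+1}⌋ (starting m₀ = 0, d₀ = 1), with convergents p_k = a_k·p_{k-1} + p_{k-2}, q_k = a_k·q_{k-1} + q_{k-2} (p₋₁ = 1, q₋₁ = 0):
  k = 0: a₀ = 2; p₀/q₀ = 2/1; p₀² − 5·q₀² = 4 − 5 = -1.
  k = 1: m = 2, d = 1, a = ⌊(2 + 2)/1⌋ = 4; p/q = (4·2 + 1)/(4·1 + 0) = 9/4; p² − 5·q² = 81 − 80 = 1.
  The first convergent with p² − 5·q² = 1 gives the fundamental solution (x₁, y₁) = (9, 4).
Step 2: Apply the recurrence (x_{n+1}, y_{n+1}) = (x₁x_n + 5y₁y_n, x₁y_n + y₁x_n) repeatedly.
  From (x_1, y_1) = (9, 4): x_2 = 9·9 + 5·4·4 = 161; y_2 = 9·4 + 4·9 = 72.
  From (x_2, y_2) = (161, 72): x_3 = 9·161 + 5·4·72 = 2889; y_3 = 9·72 + 4·161 = 1292.
  From (x_3, y_3) = (2889, 1292): x_4 = 9·2889 + 5·4·1292 = 51841; y_4 = 9·1292 + 4·2889 = 23184.
  From (x_4, y_4) = (51841, 23184): x_5 = 9·51841 + 5·4·23184 = 930249; y_5 = 9·23184 + 4·51841 = 416020.
  From (x_5, y_5) = (930249, 416020): x_6 = 9·930249 + 5·4·416020 = 16692641; y_6 = 9·416020 + 4·930249 = 7465176.
Step 3: Verify x_6² - 5·y_6² = 278644263554881 - 278644263554880 = 1 (should be 1). ✓

(x_1, y_1) = (9, 4); (x_6, y_6) = (16692641, 7465176).


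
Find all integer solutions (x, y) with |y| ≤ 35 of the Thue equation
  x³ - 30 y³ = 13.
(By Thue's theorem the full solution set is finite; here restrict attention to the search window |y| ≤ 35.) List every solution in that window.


The equation is x³ - 30y³ = 13. For fixed y, x³ = 30·y³ + 13, so a solution requires the RHS to be a perfect cube.
Strategy: iterate y from -35 to 35, compute RHS = 30·y³ + 13, and check whether it is a (positive or negative) perfect cube.
Check small values of y:
  y = 0: RHS = 13 is not a perfect cube.
  y = 1: RHS = 43 is not a perfect cube.
  y = -1: RHS = -17 is not a perfect cube.
  y = 2: RHS = 253 is not a perfect cube.
  y = -2: RHS = -227 is not a perfect cube.
  y = 3: RHS = 823 is not a perfect cube.
  y = -3: RHS = -797 is not a perfect cube.
Continuing the search up to |y| = 35 finds no solutions either.
No (x, y) in the scanned range satisfies the equation.

No integer solutions with |y| ≤ 35.


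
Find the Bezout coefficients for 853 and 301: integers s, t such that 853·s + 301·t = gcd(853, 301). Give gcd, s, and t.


Euclidean algorithm on (853, 301) — divide until remainder is 0:
  853 = 2 · 301 + 251
  301 = 1 · 251 + 50
  251 = 5 · 50 + 1
  50 = 50 · 1 + 0
gcd(853, 301) = 1.
Track Bezout coefficients alongside the remainders: start with r₀ = 853 = a·1 + b·0 (s = 1, t = 0) and r₁ = 301 = a·0 + b·1 (s = 0, t = 1); each new remainder r_{k+1} = r_{k-1} − q_k·r_k inherits s_{k+1} = s_{k-1} − q_k·s_k, t_{k+1} = t_{k-1} − q_k·t_k, so r_k = a·s_k + b·t_k at every step:
  q = 2: r = 251, s = 1 − 2·0 = 1, t = 0 − 2·1 = -2  (check: 853·1 + 301·(-2) = 251)
  q = 1: r = 50, s = 0 − 1·1 = -1, t = 1 − 1·(-2) = 3  (check: 853·(-1) + 301·3 = 50)
  q = 5: r = 1, s = 1 − 5·(-1) = 6, t = -2 − 5·3 = -17  (check: 853·6 + 301·(-17) = 1)
The row with r = 1 (the gcd) gives the Bezout coefficients s = 6, t = -17.
Result: 853 · (6) + 301 · (-17) = 1.

gcd(853, 301) = 1; s = 6, t = -17 (check: 853·6 + 301·(-17) = 1).


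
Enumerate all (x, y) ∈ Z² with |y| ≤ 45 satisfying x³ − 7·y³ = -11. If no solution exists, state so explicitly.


The equation is x³ - 7y³ = -11. For fixed y, x³ = 7·y³ − 11, so a solution requires the RHS to be a perfect cube.
Strategy: iterate y from -45 to 45, compute RHS = 7·y³ − 11, and check whether it is a (positive or negative) perfect cube.
Check small values of y:
  y = 0: RHS = -11 is not a perfect cube.
  y = 1: RHS = -4 is not a perfect cube.
  y = -1: RHS = -18 is not a perfect cube.
  y = 2: RHS = 45 is not a perfect cube.
  y = -2: RHS = -67 is not a perfect cube.
  y = 3: RHS = 178 is not a perfect cube.
  y = -3: RHS = -200 is not a perfect cube.
Continuing the search up to |y| = 45 finds no solutions either.
No (x, y) in the scanned range satisfies the equation.

No integer solutions with |y| ≤ 45.
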